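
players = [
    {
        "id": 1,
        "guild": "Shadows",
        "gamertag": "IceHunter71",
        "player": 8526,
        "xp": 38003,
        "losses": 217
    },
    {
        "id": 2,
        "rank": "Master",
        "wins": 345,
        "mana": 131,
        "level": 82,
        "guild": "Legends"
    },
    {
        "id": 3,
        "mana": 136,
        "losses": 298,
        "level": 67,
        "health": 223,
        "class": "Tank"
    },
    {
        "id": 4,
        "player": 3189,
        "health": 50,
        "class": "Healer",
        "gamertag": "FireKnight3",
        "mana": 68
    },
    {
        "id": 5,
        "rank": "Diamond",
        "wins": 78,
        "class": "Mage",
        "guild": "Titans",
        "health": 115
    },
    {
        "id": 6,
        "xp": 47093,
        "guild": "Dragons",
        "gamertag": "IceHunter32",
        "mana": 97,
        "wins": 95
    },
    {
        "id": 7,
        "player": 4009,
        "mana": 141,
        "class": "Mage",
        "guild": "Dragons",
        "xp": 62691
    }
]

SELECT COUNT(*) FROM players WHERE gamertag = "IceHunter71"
1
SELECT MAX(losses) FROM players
298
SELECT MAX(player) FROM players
8526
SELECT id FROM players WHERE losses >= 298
[3]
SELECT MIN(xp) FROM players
38003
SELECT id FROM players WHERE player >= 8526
[1]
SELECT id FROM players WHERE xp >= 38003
[1, 6, 7]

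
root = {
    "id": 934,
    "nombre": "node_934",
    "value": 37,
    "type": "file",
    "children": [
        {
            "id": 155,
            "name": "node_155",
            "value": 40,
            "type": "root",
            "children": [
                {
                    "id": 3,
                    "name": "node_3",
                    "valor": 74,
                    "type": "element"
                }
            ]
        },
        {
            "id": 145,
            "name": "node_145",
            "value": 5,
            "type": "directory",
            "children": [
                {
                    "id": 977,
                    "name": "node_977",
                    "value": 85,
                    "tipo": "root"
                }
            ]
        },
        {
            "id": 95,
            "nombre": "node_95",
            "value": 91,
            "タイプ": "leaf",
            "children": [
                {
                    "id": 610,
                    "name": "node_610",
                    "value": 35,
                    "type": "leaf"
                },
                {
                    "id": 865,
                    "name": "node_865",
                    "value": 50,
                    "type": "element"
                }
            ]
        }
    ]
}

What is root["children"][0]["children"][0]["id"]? 3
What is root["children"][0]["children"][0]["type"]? "element"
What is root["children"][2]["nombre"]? "node_95"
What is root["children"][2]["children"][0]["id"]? 610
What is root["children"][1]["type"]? "directory"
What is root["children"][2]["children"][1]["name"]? "node_865"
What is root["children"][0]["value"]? 40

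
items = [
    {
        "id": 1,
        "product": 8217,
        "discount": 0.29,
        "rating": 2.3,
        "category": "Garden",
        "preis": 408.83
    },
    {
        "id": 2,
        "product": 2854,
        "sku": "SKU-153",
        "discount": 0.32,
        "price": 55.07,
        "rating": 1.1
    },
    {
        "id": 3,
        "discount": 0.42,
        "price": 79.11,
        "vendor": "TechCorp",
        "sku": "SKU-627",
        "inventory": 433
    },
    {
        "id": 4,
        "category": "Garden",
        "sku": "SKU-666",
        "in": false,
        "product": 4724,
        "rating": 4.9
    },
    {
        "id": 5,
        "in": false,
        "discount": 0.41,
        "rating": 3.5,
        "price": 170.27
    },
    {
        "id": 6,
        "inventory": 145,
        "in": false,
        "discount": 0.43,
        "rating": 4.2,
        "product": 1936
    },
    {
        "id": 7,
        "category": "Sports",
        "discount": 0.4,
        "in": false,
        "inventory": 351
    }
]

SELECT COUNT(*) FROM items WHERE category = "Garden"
2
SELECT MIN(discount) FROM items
0.29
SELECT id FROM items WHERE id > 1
[2, 3, 4, 5, 6, 7]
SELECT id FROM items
[1, 2, 3, 4, 5, 6, 7]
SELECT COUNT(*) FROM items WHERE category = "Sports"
1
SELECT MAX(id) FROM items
7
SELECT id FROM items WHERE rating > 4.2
[4]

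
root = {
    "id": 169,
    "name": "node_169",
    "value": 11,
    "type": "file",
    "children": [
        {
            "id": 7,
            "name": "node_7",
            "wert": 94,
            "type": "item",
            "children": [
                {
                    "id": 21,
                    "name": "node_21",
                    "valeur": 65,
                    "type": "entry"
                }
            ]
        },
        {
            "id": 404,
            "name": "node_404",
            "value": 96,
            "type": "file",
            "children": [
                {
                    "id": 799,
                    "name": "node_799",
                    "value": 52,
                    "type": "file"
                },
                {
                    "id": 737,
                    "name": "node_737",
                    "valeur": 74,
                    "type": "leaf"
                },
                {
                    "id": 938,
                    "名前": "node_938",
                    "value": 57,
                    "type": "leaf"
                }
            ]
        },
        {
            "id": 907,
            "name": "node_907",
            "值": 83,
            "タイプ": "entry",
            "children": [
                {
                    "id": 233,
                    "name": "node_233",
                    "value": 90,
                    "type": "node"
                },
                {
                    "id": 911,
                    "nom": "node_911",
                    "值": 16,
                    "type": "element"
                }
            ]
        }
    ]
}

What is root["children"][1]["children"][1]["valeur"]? 74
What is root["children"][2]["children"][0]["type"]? "node"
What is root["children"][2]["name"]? "node_907"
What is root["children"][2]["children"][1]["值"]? 16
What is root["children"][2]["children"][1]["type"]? "element"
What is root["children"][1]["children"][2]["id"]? 938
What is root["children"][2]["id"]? 907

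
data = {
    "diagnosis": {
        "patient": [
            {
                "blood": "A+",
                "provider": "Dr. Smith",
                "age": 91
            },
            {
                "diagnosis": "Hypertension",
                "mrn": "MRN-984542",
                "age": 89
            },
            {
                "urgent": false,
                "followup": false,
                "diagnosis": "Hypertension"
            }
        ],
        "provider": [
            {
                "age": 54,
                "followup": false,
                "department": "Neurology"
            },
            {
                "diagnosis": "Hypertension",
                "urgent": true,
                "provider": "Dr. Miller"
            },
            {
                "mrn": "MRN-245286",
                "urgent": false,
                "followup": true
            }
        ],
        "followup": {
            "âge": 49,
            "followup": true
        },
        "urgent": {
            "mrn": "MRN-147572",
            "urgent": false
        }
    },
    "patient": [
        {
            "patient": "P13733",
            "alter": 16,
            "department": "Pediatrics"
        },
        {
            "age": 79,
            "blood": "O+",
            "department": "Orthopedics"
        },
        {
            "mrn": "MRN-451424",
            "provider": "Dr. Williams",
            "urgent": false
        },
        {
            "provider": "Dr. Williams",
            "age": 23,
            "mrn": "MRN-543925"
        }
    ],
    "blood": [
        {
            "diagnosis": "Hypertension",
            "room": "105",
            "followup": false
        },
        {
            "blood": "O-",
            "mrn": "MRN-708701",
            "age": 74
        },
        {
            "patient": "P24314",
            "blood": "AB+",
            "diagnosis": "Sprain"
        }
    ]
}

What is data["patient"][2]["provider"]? "Dr. Williams"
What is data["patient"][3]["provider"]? "Dr. Williams"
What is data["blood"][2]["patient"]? "P24314"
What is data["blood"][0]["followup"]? False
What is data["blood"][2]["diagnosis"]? "Sprain"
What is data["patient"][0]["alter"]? 16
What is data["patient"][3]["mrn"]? "MRN-543925"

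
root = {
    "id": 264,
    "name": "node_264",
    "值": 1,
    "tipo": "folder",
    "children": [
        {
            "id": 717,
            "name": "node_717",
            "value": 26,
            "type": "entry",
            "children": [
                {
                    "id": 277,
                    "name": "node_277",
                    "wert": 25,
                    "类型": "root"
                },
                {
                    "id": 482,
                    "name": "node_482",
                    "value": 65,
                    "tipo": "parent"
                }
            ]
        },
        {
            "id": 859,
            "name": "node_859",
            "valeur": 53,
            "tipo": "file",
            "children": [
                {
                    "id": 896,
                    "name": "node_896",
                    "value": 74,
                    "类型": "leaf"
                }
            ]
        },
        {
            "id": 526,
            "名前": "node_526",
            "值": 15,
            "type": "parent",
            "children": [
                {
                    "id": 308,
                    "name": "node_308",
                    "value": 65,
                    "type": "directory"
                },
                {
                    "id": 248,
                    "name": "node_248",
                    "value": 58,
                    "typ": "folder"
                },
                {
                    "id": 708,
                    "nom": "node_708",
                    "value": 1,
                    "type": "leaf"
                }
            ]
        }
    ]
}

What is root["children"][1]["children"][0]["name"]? "node_896"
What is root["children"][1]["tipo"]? "file"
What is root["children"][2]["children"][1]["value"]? 58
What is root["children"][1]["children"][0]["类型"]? "leaf"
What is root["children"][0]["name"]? "node_717"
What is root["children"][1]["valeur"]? 53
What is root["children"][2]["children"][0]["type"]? "directory"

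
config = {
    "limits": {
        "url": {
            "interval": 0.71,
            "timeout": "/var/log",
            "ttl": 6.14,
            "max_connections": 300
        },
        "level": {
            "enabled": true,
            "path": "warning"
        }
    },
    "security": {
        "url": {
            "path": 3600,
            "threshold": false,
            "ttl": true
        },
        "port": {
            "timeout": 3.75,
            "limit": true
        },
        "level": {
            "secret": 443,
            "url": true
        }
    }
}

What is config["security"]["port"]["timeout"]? 3.75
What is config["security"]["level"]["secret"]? 443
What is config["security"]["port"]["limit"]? True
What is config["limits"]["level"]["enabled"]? True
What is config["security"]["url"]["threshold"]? False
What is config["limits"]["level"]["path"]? "warning"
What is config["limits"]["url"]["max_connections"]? 300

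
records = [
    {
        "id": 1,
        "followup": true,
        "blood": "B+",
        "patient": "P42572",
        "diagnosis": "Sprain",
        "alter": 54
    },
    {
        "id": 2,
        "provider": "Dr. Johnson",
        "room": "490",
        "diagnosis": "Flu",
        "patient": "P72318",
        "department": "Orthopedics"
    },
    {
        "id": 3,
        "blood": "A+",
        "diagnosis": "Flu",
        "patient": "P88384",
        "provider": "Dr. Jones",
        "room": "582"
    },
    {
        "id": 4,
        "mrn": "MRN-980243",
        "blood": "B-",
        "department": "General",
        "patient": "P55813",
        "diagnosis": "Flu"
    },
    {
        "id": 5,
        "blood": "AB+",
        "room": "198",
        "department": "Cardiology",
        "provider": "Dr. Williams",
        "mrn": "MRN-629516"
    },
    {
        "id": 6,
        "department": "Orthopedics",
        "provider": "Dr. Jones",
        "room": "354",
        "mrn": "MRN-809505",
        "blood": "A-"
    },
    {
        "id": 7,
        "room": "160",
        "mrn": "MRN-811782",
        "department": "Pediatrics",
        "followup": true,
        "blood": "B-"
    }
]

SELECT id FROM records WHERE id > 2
[3, 4, 5, 6, 7]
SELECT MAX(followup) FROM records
True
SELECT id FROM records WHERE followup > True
[]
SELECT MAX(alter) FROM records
54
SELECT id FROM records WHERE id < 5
[1, 2, 3, 4]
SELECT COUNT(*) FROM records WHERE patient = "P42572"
1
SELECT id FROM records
[1, 2, 3, 4, 5, 6, 7]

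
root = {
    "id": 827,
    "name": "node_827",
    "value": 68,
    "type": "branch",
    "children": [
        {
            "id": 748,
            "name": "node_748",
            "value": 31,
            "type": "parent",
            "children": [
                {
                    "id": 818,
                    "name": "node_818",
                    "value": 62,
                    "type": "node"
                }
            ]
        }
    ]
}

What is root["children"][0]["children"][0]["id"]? 818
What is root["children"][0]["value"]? 31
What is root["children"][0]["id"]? 748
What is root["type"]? "branch"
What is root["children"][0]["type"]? "parent"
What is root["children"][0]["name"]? "node_748"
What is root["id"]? 827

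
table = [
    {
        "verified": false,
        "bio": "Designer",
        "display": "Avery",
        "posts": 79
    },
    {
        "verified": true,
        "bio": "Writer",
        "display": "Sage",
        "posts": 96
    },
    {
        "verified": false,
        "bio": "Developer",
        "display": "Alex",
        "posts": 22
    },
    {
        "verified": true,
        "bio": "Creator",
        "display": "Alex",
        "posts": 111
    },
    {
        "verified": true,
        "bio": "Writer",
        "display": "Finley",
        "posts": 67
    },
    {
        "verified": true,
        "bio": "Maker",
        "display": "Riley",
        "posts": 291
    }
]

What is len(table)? 6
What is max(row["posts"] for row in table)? 291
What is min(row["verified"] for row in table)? False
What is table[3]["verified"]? True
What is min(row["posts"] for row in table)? 22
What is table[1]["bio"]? "Writer"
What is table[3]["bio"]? "Creator"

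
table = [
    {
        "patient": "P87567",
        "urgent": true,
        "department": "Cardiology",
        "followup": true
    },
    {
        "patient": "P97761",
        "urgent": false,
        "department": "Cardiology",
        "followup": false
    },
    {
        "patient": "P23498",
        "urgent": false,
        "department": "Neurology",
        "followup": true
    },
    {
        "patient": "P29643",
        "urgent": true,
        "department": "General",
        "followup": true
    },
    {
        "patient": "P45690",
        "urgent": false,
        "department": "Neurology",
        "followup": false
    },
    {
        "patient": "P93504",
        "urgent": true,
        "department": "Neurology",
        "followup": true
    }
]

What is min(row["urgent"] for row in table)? False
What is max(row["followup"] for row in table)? True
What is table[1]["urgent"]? False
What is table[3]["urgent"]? True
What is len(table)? 6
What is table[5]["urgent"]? True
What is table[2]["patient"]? "P23498"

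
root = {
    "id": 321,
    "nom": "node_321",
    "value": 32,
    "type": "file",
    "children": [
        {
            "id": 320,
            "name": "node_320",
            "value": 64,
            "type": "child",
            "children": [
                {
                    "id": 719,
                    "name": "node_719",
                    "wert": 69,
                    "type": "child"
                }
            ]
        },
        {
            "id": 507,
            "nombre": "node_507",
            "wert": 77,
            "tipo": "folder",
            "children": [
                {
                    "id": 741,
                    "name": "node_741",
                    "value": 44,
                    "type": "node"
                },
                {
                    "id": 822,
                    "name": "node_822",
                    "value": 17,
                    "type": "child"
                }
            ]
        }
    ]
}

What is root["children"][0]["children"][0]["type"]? "child"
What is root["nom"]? "node_321"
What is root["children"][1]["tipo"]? "folder"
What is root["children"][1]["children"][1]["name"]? "node_822"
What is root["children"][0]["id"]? 320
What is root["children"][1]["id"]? 507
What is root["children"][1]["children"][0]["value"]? 44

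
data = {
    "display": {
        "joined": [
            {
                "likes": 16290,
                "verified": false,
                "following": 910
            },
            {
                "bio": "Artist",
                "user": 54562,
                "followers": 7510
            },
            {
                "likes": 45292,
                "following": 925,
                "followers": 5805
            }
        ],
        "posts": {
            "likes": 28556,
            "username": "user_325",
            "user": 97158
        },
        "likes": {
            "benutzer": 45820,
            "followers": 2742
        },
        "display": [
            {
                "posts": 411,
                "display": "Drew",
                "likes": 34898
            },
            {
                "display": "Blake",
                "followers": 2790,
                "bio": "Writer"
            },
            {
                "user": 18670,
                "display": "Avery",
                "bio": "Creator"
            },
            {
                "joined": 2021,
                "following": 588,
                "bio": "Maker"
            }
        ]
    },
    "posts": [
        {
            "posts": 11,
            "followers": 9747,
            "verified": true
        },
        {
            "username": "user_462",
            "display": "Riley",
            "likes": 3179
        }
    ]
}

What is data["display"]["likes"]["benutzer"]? 45820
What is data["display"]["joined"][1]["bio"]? "Artist"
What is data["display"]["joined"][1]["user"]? 54562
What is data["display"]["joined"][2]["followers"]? 5805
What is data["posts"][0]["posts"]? 11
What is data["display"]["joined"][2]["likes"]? 45292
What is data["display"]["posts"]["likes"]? 28556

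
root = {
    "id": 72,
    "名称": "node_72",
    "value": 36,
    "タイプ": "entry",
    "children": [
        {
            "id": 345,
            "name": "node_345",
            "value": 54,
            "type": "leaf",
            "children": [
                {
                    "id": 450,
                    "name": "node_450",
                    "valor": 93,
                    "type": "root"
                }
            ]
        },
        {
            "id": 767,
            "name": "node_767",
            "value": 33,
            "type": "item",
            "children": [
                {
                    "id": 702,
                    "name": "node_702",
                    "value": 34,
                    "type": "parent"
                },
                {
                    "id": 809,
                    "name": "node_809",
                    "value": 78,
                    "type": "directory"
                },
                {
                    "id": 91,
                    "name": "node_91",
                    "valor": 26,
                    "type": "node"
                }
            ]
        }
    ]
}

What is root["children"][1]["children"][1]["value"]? 78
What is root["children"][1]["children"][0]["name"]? "node_702"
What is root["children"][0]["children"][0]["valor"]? 93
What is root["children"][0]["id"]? 345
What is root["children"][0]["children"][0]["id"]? 450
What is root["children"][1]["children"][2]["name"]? "node_91"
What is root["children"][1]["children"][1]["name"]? "node_809"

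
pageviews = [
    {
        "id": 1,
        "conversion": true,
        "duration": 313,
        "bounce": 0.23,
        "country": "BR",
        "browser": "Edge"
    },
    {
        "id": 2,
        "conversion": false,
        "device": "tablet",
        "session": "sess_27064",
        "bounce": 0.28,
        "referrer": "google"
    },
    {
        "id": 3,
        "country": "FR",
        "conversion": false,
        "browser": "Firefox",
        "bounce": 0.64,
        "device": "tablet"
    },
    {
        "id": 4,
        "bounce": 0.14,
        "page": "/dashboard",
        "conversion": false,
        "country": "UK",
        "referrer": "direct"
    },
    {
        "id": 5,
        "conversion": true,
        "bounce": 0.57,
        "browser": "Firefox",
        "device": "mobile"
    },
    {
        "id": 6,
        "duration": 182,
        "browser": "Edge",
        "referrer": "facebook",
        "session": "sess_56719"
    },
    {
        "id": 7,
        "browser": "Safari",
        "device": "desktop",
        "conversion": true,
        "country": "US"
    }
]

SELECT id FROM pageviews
[1, 2, 3, 4, 5, 6, 7]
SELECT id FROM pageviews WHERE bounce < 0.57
[1, 2, 4]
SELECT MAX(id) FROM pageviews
7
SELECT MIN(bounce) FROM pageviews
0.14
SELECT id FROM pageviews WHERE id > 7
[]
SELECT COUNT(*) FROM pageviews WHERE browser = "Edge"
2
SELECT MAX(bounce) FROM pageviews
0.64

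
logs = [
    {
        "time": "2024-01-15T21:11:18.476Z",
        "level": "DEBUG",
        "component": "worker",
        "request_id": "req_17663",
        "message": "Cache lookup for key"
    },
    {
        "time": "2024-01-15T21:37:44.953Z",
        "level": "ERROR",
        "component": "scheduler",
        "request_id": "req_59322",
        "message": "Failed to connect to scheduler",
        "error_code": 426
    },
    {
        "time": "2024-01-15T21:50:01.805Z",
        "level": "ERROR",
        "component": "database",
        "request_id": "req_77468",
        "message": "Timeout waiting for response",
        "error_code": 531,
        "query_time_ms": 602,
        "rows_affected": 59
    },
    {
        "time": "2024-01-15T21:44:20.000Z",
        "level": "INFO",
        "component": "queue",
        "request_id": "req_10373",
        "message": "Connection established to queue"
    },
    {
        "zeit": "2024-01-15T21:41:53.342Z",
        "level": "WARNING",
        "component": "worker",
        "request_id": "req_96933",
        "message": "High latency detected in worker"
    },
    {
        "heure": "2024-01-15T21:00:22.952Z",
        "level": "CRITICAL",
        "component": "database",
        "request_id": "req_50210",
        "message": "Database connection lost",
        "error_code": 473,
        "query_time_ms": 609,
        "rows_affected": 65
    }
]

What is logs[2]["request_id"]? "req_77468"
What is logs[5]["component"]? "database"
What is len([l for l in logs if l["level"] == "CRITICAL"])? 1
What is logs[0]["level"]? "DEBUG"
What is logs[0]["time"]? "2024-01-15T21:11:18.476Z"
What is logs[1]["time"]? "2024-01-15T21:37:44.953Z"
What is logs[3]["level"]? "INFO"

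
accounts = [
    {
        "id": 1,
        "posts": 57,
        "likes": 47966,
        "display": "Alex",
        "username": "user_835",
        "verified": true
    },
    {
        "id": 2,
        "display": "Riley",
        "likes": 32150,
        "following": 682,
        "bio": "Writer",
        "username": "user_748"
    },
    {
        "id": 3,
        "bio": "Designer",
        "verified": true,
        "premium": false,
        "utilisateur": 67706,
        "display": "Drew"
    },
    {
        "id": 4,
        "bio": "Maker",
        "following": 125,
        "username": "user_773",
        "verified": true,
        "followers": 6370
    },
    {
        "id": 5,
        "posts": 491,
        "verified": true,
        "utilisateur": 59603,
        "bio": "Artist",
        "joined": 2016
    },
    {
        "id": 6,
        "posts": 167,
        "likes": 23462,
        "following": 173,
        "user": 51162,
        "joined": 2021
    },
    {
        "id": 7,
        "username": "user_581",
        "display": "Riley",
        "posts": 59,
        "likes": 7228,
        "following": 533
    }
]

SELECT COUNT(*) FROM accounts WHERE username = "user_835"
1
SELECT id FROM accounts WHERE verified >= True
[1, 3, 4, 5]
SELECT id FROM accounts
[1, 2, 3, 4, 5, 6, 7]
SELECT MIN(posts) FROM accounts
57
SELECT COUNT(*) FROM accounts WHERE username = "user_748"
1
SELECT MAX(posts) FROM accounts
491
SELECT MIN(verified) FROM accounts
True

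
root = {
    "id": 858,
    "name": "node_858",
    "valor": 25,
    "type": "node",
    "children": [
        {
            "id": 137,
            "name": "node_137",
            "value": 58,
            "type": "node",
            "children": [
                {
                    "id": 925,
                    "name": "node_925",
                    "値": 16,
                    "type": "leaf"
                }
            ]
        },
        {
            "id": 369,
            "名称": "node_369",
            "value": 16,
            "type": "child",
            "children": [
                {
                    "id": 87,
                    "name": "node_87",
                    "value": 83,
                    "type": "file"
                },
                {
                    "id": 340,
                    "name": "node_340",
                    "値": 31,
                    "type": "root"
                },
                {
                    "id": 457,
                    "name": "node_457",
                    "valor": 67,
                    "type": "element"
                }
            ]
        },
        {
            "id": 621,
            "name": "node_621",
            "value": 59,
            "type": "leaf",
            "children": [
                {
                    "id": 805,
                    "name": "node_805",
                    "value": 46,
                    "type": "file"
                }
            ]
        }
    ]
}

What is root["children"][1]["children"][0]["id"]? 87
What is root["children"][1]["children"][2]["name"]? "node_457"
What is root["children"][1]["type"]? "child"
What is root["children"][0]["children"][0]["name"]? "node_925"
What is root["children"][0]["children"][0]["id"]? 925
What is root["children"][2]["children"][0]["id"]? 805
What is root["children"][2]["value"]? 59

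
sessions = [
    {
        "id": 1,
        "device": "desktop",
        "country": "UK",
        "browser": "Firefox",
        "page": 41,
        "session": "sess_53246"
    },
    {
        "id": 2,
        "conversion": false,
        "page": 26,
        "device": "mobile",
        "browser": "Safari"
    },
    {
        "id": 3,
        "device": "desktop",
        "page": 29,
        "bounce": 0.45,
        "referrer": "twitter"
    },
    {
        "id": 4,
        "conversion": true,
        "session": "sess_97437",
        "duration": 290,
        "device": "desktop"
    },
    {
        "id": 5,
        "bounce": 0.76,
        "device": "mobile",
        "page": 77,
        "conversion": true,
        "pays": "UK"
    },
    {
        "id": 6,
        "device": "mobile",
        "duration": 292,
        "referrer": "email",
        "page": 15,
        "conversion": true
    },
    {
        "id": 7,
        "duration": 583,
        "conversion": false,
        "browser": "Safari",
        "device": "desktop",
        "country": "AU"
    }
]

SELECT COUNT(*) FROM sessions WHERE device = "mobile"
3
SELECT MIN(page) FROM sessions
15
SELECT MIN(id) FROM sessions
1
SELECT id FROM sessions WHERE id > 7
[]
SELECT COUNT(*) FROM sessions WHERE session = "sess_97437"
1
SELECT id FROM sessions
[1, 2, 3, 4, 5, 6, 7]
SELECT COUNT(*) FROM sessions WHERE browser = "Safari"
2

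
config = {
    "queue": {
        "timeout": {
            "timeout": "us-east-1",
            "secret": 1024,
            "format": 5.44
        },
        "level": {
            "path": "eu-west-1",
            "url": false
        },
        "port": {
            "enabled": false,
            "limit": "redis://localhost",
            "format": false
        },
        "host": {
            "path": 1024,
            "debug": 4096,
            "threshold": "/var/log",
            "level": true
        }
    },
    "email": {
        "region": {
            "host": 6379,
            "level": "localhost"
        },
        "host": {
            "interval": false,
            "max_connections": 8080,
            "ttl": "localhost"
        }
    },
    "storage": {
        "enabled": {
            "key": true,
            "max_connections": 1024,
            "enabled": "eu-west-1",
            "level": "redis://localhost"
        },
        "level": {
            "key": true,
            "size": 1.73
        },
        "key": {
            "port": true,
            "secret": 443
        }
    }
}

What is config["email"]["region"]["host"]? 6379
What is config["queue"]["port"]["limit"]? "redis://localhost"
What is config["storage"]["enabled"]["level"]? "redis://localhost"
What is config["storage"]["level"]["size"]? 1.73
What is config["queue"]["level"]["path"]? "eu-west-1"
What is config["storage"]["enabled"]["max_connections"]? 1024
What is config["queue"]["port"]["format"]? False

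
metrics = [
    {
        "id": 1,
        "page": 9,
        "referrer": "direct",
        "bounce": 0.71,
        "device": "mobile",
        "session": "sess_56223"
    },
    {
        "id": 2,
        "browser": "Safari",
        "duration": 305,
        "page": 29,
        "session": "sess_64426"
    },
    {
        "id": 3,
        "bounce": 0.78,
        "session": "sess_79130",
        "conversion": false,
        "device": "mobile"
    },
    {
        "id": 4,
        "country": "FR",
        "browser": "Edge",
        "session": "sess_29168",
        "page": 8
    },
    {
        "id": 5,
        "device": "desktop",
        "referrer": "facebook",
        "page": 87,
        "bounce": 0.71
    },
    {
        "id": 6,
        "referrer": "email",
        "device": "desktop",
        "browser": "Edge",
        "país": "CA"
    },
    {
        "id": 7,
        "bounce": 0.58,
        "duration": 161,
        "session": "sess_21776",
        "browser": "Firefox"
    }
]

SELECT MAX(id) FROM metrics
7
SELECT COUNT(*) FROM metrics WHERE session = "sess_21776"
1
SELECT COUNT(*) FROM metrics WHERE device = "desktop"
2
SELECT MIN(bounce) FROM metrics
0.58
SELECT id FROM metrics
[1, 2, 3, 4, 5, 6, 7]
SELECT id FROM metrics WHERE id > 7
[]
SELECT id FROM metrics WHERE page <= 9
[1, 4]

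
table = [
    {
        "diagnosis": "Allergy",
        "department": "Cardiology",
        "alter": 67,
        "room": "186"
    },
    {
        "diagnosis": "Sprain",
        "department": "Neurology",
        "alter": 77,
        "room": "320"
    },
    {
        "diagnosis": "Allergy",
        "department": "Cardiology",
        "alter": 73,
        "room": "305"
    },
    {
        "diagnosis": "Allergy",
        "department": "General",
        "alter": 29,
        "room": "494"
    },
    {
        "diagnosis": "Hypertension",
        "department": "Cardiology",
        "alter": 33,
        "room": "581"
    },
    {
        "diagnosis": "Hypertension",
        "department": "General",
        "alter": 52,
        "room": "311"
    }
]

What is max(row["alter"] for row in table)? 77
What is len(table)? 6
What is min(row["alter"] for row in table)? 29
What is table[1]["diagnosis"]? "Sprain"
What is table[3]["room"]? "494"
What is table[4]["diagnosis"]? "Hypertension"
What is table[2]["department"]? "Cardiology"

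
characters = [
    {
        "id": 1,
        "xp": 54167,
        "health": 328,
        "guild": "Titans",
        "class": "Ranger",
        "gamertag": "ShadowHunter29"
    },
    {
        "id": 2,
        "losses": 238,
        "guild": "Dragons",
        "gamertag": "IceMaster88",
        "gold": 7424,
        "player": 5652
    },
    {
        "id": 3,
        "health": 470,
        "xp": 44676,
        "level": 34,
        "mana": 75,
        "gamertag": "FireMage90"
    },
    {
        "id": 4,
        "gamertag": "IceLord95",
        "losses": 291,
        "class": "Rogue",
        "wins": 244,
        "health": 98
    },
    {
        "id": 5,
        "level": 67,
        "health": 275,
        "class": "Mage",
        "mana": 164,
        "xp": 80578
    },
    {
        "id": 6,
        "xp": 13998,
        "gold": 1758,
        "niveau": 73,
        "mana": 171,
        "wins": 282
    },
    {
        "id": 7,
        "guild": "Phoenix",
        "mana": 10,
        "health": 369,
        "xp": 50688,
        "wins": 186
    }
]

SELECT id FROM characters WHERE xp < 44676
[6]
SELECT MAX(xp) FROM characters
80578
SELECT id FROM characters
[1, 2, 3, 4, 5, 6, 7]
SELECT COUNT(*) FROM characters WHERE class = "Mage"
1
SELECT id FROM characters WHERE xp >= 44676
[1, 3, 5, 7]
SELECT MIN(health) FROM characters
98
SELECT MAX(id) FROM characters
7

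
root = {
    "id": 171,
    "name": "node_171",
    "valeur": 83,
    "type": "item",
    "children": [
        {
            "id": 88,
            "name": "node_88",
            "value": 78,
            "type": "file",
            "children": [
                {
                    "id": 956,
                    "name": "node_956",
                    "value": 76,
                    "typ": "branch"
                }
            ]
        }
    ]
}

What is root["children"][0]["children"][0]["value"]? 76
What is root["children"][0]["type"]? "file"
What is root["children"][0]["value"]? 78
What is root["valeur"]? 83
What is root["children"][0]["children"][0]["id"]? 956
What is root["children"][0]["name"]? "node_88"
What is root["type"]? "item"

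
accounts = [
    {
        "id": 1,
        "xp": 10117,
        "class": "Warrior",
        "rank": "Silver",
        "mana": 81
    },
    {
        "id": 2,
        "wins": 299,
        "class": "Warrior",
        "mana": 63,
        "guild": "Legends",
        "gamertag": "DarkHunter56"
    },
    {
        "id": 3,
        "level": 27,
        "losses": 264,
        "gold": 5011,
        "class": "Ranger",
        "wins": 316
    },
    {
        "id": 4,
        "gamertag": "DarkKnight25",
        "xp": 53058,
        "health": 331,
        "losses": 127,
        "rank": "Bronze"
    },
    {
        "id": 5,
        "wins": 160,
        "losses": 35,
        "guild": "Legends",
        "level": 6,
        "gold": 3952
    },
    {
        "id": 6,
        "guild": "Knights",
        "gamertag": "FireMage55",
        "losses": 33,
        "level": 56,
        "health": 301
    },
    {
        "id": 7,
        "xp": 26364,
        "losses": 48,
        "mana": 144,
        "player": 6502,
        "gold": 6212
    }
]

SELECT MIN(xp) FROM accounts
10117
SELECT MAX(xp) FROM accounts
53058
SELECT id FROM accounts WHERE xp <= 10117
[1]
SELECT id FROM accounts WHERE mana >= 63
[1, 2, 7]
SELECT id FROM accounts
[1, 2, 3, 4, 5, 6, 7]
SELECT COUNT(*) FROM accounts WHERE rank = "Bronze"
1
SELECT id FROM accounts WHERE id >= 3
[3, 4, 5, 6, 7]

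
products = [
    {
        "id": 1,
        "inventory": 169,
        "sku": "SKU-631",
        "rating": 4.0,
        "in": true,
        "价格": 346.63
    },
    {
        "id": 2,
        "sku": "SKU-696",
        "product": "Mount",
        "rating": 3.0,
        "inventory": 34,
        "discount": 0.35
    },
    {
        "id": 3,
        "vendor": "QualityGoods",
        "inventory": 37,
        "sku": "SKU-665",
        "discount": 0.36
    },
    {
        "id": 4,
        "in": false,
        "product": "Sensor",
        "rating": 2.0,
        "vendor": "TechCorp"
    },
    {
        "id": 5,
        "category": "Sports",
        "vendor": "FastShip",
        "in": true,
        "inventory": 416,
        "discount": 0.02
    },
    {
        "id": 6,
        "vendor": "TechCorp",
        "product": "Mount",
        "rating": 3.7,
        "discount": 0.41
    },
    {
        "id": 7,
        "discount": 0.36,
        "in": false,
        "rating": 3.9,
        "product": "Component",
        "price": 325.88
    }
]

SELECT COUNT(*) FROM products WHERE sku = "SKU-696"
1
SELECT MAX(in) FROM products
True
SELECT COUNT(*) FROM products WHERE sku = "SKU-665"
1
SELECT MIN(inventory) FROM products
34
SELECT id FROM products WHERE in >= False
[1, 4, 5, 7]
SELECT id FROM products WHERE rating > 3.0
[1, 6, 7]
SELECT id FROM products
[1, 2, 3, 4, 5, 6, 7]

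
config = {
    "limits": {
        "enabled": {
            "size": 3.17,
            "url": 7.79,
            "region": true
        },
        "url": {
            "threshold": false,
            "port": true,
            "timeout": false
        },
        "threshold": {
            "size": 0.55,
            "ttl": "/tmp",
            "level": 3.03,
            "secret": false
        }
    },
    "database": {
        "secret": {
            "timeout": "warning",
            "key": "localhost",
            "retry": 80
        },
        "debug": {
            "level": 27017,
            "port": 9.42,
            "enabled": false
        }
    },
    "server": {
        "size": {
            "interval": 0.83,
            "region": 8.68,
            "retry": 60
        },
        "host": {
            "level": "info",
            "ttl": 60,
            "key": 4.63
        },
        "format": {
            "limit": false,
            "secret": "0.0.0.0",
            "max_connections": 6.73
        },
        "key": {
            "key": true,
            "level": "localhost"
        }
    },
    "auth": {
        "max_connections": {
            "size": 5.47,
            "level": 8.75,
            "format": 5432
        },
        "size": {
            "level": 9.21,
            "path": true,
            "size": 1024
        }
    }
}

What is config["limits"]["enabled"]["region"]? True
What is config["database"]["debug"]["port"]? 9.42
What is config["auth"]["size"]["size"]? 1024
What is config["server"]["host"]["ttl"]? 60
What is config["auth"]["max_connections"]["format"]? 5432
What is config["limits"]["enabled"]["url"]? 7.79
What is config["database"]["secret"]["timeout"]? "warning"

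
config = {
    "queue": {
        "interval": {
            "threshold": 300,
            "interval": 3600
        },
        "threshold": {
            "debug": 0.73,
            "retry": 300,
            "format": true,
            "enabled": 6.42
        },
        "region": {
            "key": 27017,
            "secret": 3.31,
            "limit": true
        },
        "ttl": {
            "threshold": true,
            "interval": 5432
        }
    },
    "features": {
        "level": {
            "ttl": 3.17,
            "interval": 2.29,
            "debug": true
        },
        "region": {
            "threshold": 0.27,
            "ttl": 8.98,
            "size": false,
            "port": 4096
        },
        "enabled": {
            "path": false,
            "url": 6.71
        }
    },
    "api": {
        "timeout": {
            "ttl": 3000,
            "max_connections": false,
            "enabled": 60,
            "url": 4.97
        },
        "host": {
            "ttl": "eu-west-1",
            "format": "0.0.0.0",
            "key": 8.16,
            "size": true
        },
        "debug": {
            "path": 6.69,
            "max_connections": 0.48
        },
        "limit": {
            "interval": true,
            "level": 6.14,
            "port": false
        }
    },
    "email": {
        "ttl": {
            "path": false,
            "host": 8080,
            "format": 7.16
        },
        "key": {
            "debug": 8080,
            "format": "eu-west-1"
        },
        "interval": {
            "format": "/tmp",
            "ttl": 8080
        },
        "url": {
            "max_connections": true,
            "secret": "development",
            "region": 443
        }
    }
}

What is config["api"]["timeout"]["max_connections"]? False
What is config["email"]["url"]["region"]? 443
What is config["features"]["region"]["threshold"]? 0.27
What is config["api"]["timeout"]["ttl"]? 3000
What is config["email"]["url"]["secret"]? "development"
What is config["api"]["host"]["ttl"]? "eu-west-1"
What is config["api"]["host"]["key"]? 8.16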